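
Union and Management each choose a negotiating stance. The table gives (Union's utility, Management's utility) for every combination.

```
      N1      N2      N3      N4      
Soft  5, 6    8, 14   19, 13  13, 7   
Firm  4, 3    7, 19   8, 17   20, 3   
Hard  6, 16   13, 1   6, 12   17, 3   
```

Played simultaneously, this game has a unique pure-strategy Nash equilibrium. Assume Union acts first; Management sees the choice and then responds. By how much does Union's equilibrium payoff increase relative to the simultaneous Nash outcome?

2

Solve by backward induction (Union leads).
- Soft → Management plays N2 (best of 6, 14, 13, 7); Union gets 8.
- Firm → Management plays N2 (best of 3, 19, 17, 3); Union gets 7.
- Hard → Management plays N1 (best of 16, 1, 12, 3); Union gets 6.
Maximizing over 8, 7, 6, Union chooses Soft. Subgame-perfect outcome: (Soft, N2) with payoffs (8, 14).
Under simultaneous play:
Union's best replies: N1→Hard; N2→Hard; N3→Soft; N4→Firm.
Management's best replies: Soft→N2; Firm→N2; Hard→N1.
The unique mutual best reply is (Hard, N1), giving (6, 16).
Union's commitment gain: 8 − 6 = 2.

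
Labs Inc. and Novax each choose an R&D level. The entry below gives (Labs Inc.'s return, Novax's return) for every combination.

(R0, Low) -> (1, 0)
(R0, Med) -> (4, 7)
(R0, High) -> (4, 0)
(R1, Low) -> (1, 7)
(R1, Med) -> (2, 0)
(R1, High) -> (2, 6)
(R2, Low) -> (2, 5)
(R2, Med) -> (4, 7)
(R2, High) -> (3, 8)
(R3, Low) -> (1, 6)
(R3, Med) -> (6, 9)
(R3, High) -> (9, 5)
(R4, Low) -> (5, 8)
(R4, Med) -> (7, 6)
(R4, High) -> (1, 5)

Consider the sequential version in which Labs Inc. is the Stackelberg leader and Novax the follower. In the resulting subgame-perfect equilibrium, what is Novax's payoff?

9

Backward induction with Labs Inc. moving first.
- R0: BR = Med, leader payoff 4.
- R1: BR = Low, leader payoff 1.
- R2: BR = High, leader payoff 3.
- R3: BR = Med, leader payoff 6.
- R4: BR = Low, leader payoff 5.
Among 4, 1, 3, 6, 5, the best is 6 at R3. Subgame-perfect outcome: (R3, Med) with payoffs (6, 9).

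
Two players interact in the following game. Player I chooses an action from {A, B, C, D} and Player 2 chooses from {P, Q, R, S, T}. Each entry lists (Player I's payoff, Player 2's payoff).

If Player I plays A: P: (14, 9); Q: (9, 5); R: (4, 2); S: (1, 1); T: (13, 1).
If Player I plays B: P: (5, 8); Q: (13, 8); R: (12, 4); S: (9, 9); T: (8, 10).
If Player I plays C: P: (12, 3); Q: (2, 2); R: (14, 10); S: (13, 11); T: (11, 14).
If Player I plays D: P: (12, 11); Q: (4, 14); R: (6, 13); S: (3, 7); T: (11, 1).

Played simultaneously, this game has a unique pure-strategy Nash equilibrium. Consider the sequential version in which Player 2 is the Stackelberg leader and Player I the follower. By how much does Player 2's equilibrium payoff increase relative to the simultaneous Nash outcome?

Player I best-responds to each possible Player 2 move:
- P: BR = A, leader payoff 9.
- Q: BR = B, leader payoff 8.
- R: BR = C, leader payoff 10.
- S: BR = C, leader payoff 11.
- T: BR = A, leader payoff 1.
Player 2's induced payoffs are 9, 8, 10, 11, 1, so Player 2 commits to S. Subgame-perfect outcome: (C, S) with payoffs (13, 11).
Now find the simultaneous Nash equilibrium.
Player I's best replies: P→A; Q→B; R→C; S→C; T→A.
Player 2's best replies: A→P; B→T; C→T; D→Q.
Only (A, P) has each player best-responding; Nash payoffs (14, 9).
Player 2's commitment gain: 11 − 9 = 2.

2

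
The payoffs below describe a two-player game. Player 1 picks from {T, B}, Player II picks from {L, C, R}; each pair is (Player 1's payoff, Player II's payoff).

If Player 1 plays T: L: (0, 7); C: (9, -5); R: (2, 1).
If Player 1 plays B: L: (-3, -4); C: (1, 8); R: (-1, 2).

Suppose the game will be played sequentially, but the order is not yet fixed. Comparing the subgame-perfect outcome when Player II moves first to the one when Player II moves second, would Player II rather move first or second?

second

If Player 1 leads: Player II's best replies are T→L, B→C; Player 1's induced payoffs 0, 1; outcome (B, C), payoffs (1, 8).
If Player II leads: Player 1's best replies are L→T, C→T, R→T; Player II's induced payoffs 7, -5, 1; outcome (T, L), payoffs (0, 7).
Player II gets 7 moving first and 8 moving second, so Player II prefers to move second.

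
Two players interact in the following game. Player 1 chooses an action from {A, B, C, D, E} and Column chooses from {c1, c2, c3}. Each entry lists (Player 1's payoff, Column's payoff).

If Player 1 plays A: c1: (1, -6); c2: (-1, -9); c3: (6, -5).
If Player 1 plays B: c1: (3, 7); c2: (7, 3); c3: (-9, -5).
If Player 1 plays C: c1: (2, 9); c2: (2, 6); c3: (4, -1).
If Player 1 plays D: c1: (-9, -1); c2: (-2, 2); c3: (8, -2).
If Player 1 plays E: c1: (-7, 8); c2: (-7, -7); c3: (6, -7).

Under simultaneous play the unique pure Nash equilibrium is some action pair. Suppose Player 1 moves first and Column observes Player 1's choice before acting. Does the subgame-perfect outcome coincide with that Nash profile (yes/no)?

Solve by backward induction (Player 1 leads).
- A → Column plays c3 (best of -6, -9, -5); Player 1 gets 6.
- B → Column plays c1 (best of 7, 3, -5); Player 1 gets 3.
- C → Column plays c1 (best of 9, 6, -1); Player 1 gets 2.
- D → Column plays c2 (best of -1, 2, -2); Player 1 gets -2.
- E → Column plays c1 (best of 8, -7, -7); Player 1 gets -7.
Maximizing over 6, 3, 2, -2, -7, Player 1 chooses A. Subgame-perfect outcome: (A, c3) with payoffs (6, -5).
Under simultaneous play:
Player 1's best replies: c1→B; c2→B; c3→D.
Column's best replies: A→c3; B→c1; C→c1; D→c2; E→c1.
The unique mutual best reply is (B, c1), giving (3, 7).
Sequential outcome (A, c3) differs from the Nash profile (B, c1).

no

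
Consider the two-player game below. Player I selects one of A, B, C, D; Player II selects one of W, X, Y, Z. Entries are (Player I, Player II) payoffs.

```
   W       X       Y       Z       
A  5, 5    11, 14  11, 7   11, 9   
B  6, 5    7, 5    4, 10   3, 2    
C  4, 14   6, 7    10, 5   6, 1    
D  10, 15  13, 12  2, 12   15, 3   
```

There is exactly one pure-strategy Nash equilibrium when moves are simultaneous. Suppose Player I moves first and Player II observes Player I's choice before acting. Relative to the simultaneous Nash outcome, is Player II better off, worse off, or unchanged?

worse off

Player II best-responds to each possible Player I move:
- A → Player II plays X (best of 5, 14, 7, 9); Player I gets 11.
- B → Player II plays Y (best of 5, 5, 10, 2); Player I gets 4.
- C → Player II plays W (best of 14, 7, 5, 1); Player I gets 4.
- D → Player II plays W (best of 15, 12, 12, 3); Player I gets 10.
Player I's induced payoffs are 11, 4, 4, 10, so Player I commits to A. Subgame-perfect outcome: (A, X) with payoffs (11, 14).
For the simultaneous game, intersect best replies.
Player I's best replies: W→D; X→D; Y→A; Z→D.
Player II's best replies: A→X; B→Y; C→W; D→W.
The unique mutual best reply is (D, W), giving (10, 15).
Player II earns 14 sequentially versus 15 at the Nash outcome: worse off.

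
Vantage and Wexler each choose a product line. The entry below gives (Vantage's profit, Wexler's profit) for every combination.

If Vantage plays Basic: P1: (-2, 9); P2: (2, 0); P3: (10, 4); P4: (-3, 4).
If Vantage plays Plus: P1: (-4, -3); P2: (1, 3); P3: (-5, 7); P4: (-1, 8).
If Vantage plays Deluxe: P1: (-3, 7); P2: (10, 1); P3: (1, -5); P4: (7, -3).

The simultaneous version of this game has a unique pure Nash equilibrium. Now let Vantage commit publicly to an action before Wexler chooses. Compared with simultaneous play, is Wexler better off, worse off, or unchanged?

Work backward from Wexler's decision.
- Basic: BR = P1, leader payoff -2.
- Plus: BR = P4, leader payoff -1.
- Deluxe: BR = P1, leader payoff -3.
Maximizing over -2, -1, -3, Vantage chooses Plus. Subgame-perfect outcome: (Plus, P4) with payoffs (-1, 8).
Now find the simultaneous Nash equilibrium.
Vantage's best replies: P1→Basic; P2→Deluxe; P3→Basic; P4→Deluxe.
Wexler's best replies: Basic→P1; Plus→P4; Deluxe→P1.
Only (Basic, P1) has each player best-responding; Nash payoffs (-2, 9).
Wexler earns 8 sequentially versus 9 at the Nash outcome: worse off.

worse off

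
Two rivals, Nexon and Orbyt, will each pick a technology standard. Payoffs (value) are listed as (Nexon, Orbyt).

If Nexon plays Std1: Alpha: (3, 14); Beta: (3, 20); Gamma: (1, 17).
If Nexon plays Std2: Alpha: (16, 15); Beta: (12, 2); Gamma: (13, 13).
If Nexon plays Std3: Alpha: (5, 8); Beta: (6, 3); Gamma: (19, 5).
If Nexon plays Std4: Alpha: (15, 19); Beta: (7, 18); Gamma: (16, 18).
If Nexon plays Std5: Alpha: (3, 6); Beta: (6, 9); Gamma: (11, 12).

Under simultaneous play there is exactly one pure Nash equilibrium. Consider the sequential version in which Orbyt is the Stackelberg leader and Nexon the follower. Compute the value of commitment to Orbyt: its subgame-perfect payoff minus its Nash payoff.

Nexon best-responds to each possible Orbyt move:
- Alpha: Nexon compares 3, 16, 5, 15, 3 and picks Std2; Orbyt would get 15.
- Beta: Nexon compares 3, 12, 6, 7, 6 and picks Std2; Orbyt would get 2.
- Gamma: Nexon compares 1, 13, 19, 16, 11 and picks Std3; Orbyt would get 5.
Orbyt's induced payoffs are 15, 2, 5, so Orbyt commits to Alpha. Subgame-perfect outcome: (Std2, Alpha) with payoffs (16, 15).
Now find the simultaneous Nash equilibrium.
Nexon's best replies: Alpha→Std2; Beta→Std2; Gamma→Std3.
Orbyt's best replies: Std1→Beta; Std2→Alpha; Std3→Alpha; Std4→Alpha; Std5→Gamma.
The unique mutual best reply is (Std2, Alpha), giving (16, 15).
Orbyt's commitment gain: 15 − 15 = 0.

0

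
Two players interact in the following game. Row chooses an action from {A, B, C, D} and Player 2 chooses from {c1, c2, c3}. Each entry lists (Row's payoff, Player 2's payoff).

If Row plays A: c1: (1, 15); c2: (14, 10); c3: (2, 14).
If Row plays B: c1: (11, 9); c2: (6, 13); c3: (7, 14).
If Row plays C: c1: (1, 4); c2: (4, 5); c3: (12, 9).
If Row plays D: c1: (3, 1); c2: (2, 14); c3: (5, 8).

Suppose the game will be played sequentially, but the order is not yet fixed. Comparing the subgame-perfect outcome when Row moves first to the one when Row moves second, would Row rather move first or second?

If Row leads: Player 2's best replies are A→c1, B→c3, C→c3, D→c2; Row's induced payoffs 1, 7, 12, 2; outcome (C, c3), payoffs (12, 9).
If Player 2 leads: Row's best replies are c1→B, c2→A, c3→C; Player 2's induced payoffs 9, 10, 9; outcome (A, c2), payoffs (14, 10).
Row gets 12 moving first and 14 moving second, so Row prefers to move second.

second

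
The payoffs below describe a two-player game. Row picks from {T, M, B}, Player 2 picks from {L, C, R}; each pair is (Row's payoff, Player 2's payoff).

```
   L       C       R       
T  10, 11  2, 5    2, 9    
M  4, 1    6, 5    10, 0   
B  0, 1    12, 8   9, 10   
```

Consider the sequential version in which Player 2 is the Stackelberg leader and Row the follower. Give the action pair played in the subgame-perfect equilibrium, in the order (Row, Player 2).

(T, L)

Row best-responds to each possible Player 2 move:
- L → Row plays T (best of 10, 4, 0); Player 2 gets 11.
- C → Row plays B (best of 2, 6, 12); Player 2 gets 8.
- R → Row plays M (best of 2, 10, 9); Player 2 gets 0.
Player 2's induced payoffs are 11, 8, 0, so Player 2 commits to L. Subgame-perfect outcome: (T, L) with payoffs (10, 11).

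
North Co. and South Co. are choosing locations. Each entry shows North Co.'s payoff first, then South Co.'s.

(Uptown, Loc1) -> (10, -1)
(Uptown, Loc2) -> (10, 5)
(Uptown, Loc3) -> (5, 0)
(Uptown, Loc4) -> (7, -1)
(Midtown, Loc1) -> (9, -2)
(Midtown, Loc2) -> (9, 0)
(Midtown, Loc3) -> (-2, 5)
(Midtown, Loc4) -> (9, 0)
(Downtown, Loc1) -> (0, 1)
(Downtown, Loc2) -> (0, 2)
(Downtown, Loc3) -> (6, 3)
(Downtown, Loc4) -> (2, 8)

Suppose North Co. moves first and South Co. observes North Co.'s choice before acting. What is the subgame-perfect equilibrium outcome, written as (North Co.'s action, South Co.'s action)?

South Co. best-responds to each possible North Co. move:
- Uptown → South Co. plays Loc2 (best of -1, 5, 0, -1); North Co. gets 10.
- Midtown → South Co. plays Loc3 (best of -2, 0, 5, 0); North Co. gets -2.
- Downtown → South Co. plays Loc4 (best of 1, 2, 3, 8); North Co. gets 2.
North Co.'s induced payoffs are 10, -2, 2, so North Co. commits to Uptown. Subgame-perfect outcome: (Uptown, Loc2) with payoffs (10, 5).

(Uptown, Loc2)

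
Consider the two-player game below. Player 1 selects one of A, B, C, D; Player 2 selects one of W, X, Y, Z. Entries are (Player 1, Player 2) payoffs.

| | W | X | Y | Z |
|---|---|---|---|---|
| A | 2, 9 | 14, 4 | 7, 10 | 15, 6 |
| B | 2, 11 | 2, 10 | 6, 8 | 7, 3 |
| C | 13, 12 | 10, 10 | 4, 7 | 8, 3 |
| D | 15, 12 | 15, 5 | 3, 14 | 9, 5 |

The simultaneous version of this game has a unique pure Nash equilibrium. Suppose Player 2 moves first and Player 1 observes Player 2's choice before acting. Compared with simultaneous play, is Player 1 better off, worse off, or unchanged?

better off

Player 1 best-responds to each possible Player 2 move:
- W → Player 1 plays D (best of 2, 2, 13, 15); Player 2 gets 12.
- X → Player 1 plays D (best of 14, 2, 10, 15); Player 2 gets 5.
- Y → Player 1 plays A (best of 7, 6, 4, 3); Player 2 gets 10.
- Z → Player 1 plays A (best of 15, 7, 8, 9); Player 2 gets 6.
Among 12, 5, 10, 6, the best is 12 at W. Subgame-perfect outcome: (D, W) with payoffs (15, 12).
For the simultaneous game, intersect best replies.
Player 1's best replies: W→D; X→D; Y→A; Z→A.
Player 2's best replies: A→Y; B→W; C→W; D→Y.
Only (A, Y) has each player best-responding; Nash payoffs (7, 10).
Player 1 earns 15 sequentially versus 7 at the Nash outcome: better off.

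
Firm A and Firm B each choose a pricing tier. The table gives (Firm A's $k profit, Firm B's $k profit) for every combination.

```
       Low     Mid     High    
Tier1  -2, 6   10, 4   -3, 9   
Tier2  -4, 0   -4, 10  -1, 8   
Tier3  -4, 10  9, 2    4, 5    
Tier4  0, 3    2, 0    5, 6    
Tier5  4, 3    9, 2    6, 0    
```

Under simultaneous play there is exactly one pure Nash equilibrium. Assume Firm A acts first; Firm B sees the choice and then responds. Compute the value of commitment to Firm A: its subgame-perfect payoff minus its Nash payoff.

1

Solve by backward induction (Firm A leads).
- Tier1: Firm B compares 6, 4, 9 and picks High; Firm A would get -3.
- Tier2: Firm B compares 0, 10, 8 and picks Mid; Firm A would get -4.
- Tier3: Firm B compares 10, 2, 5 and picks Low; Firm A would get -4.
- Tier4: Firm B compares 3, 0, 6 and picks High; Firm A would get 5.
- Tier5: Firm B compares 3, 2, 0 and picks Low; Firm A would get 4.
Among -3, -4, -4, 5, 4, the best is 5 at Tier4. Subgame-perfect outcome: (Tier4, High) with payoffs (5, 6).
For the simultaneous game, intersect best replies.
Firm A's best replies: Low→Tier5; Mid→Tier1; High→Tier5.
Firm B's best replies: Tier1→High; Tier2→Mid; Tier3→Low; Tier4→High; Tier5→Low.
Only (Tier5, Low) has each player best-responding; Nash payoffs (4, 3).
Firm A's commitment gain: 5 − 4 = 1.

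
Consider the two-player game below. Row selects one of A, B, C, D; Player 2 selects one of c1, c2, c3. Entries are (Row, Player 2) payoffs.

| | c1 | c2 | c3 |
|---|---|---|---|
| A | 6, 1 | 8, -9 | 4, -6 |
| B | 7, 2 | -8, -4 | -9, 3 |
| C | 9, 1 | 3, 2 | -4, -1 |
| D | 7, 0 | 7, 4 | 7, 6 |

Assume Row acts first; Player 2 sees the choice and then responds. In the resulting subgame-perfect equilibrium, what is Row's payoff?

Player 2 best-responds to each possible Row move:
- A → Player 2 plays c1 (best of 1, -9, -6); Row gets 6.
- B → Player 2 plays c3 (best of 2, -4, 3); Row gets -9.
- C → Player 2 plays c2 (best of 1, 2, -1); Row gets 3.
- D → Player 2 plays c3 (best of 0, 4, 6); Row gets 7.
Row's induced payoffs are 6, -9, 3, 7, so Row commits to D. Subgame-perfect outcome: (D, c3) with payoffs (7, 6).

7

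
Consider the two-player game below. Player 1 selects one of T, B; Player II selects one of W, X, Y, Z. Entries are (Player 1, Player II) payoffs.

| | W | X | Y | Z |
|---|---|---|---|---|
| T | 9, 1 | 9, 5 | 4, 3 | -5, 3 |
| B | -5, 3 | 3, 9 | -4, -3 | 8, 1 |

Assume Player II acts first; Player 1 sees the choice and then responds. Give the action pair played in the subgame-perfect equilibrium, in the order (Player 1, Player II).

Backward induction with Player II moving first.
- W: BR = T, leader payoff 1.
- X: BR = T, leader payoff 5.
- Y: BR = T, leader payoff 3.
- Z: BR = B, leader payoff 1.
Maximizing over 1, 5, 3, 1, Player II chooses X. Subgame-perfect outcome: (T, X) with payoffs (9, 5).

(T, X)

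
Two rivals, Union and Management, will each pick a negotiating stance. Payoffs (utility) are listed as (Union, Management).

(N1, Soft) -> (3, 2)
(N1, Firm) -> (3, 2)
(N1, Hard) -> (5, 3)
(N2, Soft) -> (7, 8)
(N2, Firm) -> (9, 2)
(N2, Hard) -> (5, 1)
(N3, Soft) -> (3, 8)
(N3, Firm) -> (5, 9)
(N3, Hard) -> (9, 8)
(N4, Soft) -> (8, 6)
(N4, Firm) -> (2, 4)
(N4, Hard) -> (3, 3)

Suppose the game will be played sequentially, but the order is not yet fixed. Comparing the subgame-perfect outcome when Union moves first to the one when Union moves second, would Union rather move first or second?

second

If Union leads: Management's best replies are N1→Hard, N2→Soft, N3→Firm, N4→Soft; Union's induced payoffs 5, 7, 5, 8; outcome (N4, Soft), payoffs (8, 6).
If Management leads: Union's best replies are Soft→N4, Firm→N2, Hard→N3; Management's induced payoffs 6, 2, 8; outcome (N3, Hard), payoffs (9, 8).
Union gets 8 moving first and 9 moving second, so Union prefers to move second.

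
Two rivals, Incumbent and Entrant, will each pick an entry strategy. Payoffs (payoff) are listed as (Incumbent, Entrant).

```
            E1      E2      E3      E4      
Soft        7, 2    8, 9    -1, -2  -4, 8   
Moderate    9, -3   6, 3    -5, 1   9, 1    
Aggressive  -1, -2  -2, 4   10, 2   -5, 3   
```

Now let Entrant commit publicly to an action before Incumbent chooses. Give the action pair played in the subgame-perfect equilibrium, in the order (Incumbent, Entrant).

Solve by backward induction (Entrant leads).
- E1: Incumbent compares 7, 9, -1 and picks Moderate; Entrant would get -3.
- E2: Incumbent compares 8, 6, -2 and picks Soft; Entrant would get 9.
- E3: Incumbent compares -1, -5, 10 and picks Aggressive; Entrant would get 2.
- E4: Incumbent compares -4, 9, -5 and picks Moderate; Entrant would get 1.
Entrant's induced payoffs are -3, 9, 2, 1, so Entrant commits to E2. Subgame-perfect outcome: (Soft, E2) with payoffs (8, 9).

(Soft, E2)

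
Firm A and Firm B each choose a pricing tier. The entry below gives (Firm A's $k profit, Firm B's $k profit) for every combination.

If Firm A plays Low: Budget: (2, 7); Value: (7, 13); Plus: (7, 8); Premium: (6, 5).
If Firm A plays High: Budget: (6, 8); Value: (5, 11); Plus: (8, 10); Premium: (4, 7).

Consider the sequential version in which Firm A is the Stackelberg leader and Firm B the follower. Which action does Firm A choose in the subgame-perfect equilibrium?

Low

Firm B best-responds to each possible Firm A move:
- Low: BR = Value, leader payoff 7.
- High: BR = Value, leader payoff 5.
Firm A's induced payoffs are 7, 5, so Firm A commits to Low. Subgame-perfect outcome: (Low, Value) with payoffs (7, 13).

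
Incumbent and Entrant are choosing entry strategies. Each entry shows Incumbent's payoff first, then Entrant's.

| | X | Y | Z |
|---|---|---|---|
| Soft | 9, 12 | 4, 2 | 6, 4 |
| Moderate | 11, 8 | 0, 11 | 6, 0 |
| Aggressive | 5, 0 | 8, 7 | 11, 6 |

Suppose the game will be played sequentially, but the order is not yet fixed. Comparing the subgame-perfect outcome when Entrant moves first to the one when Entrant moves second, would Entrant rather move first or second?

second

If Incumbent leads: Entrant's best replies are Soft→X, Moderate→Y, Aggressive→Y; Incumbent's induced payoffs 9, 0, 8; outcome (Soft, X), payoffs (9, 12).
If Entrant leads: Incumbent's best replies are X→Moderate, Y→Aggressive, Z→Aggressive; Entrant's induced payoffs 8, 7, 6; outcome (Moderate, X), payoffs (11, 8).
Entrant gets 8 moving first and 12 moving second, so Entrant prefers to move second.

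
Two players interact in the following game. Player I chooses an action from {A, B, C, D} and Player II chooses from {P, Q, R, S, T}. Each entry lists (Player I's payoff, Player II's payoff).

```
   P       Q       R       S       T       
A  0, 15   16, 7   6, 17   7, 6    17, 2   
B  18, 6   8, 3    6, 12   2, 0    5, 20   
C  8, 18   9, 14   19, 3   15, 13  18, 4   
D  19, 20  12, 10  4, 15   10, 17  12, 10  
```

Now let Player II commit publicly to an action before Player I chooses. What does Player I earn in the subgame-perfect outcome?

Backward induction with Player II moving first.
- P → Player I plays D (best of 0, 18, 8, 19); Player II gets 20.
- Q → Player I plays A (best of 16, 8, 9, 12); Player II gets 7.
- R → Player I plays C (best of 6, 6, 19, 4); Player II gets 3.
- S → Player I plays C (best of 7, 2, 15, 10); Player II gets 13.
- T → Player I plays C (best of 17, 5, 18, 12); Player II gets 4.
Maximizing over 20, 7, 3, 13, 4, Player II chooses P. Subgame-perfect outcome: (D, P) with payoffs (19, 20).

19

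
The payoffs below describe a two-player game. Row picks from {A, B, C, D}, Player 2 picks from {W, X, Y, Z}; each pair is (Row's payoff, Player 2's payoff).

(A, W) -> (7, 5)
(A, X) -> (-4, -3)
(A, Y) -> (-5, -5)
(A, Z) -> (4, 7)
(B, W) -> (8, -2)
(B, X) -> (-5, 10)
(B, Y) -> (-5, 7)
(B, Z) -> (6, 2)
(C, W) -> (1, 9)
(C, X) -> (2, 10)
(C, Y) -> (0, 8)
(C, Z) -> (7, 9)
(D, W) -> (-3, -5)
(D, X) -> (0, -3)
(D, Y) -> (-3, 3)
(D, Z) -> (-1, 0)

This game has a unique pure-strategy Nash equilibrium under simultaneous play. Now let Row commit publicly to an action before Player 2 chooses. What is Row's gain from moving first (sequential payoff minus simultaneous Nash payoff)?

2

Backward induction with Row moving first.
- A → Player 2 plays Z (best of 5, -3, -5, 7); Row gets 4.
- B → Player 2 plays X (best of -2, 10, 7, 2); Row gets -5.
- C → Player 2 plays X (best of 9, 10, 8, 9); Row gets 2.
- D → Player 2 plays Y (best of -5, -3, 3, 0); Row gets -3.
Maximizing over 4, -5, 2, -3, Row chooses A. Subgame-perfect outcome: (A, Z) with payoffs (4, 7).
Under simultaneous play:
Row's best replies: W→B; X→C; Y→C; Z→C.
Player 2's best replies: A→Z; B→X; C→X; D→Y.
The unique mutual best reply is (C, X), giving (2, 10).
Row's commitment gain: 4 − 2 = 2.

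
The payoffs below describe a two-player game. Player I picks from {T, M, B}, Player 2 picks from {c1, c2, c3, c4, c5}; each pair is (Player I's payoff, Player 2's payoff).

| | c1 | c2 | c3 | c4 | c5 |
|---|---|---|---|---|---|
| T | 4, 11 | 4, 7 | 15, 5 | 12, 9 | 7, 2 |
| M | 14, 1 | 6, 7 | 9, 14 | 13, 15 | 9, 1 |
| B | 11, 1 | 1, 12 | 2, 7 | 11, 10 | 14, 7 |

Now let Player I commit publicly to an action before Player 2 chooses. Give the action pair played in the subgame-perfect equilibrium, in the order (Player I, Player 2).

(M, c4)

Work backward from Player 2's decision.
- T: Player 2 compares 11, 7, 5, 9, 2 and picks c1; Player I would get 4.
- M: Player 2 compares 1, 7, 14, 15, 1 and picks c4; Player I would get 13.
- B: Player 2 compares 1, 12, 7, 10, 7 and picks c2; Player I would get 1.
Maximizing over 4, 13, 1, Player I chooses M. Subgame-perfect outcome: (M, c4) with payoffs (13, 15).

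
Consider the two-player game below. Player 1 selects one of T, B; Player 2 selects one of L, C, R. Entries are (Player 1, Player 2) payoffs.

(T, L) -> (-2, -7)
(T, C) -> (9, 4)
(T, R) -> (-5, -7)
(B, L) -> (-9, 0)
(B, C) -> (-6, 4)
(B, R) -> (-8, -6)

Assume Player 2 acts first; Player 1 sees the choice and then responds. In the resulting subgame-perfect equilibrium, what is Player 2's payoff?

4

Backward induction with Player 2 moving first.
- L → Player 1 plays T (best of -2, -9); Player 2 gets -7.
- C → Player 1 plays T (best of 9, -6); Player 2 gets 4.
- R → Player 1 plays T (best of -5, -8); Player 2 gets -7.
Among -7, 4, -7, the best is 4 at C. Subgame-perfect outcome: (T, C) with payoffs (9, 4).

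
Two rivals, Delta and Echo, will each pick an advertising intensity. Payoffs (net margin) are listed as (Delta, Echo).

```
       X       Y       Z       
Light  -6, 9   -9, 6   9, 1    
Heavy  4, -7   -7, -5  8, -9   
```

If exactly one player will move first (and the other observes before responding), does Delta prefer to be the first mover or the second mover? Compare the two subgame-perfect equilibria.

If Delta leads: Echo's best replies are Light→X, Heavy→Y; Delta's induced payoffs -6, -7; outcome (Light, X), payoffs (-6, 9).
If Echo leads: Delta's best replies are X→Heavy, Y→Heavy, Z→Light; Echo's induced payoffs -7, -5, 1; outcome (Light, Z), payoffs (9, 1).
Delta gets -6 moving first and 9 moving second, so Delta prefers to move second.

second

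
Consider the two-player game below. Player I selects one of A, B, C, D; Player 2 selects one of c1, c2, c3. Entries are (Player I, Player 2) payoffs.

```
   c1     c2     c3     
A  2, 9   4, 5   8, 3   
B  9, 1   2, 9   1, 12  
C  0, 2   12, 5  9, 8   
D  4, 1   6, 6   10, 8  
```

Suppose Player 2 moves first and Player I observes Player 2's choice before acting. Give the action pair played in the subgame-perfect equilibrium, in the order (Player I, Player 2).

Work backward from Player I's decision.
- c1: BR = B, leader payoff 1.
- c2: BR = C, leader payoff 5.
- c3: BR = D, leader payoff 8.
Maximizing over 1, 5, 8, Player 2 chooses c3. Subgame-perfect outcome: (D, c3) with payoffs (10, 8).

(D, c3)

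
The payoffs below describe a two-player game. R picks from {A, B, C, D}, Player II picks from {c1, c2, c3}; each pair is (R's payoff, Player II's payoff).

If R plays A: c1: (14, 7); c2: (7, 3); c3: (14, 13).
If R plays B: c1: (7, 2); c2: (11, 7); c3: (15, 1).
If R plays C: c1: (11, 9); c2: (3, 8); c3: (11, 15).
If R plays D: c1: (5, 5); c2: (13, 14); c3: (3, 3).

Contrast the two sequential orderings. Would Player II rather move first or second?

first

If R leads: Player II's best replies are A→c3, B→c2, C→c3, D→c2; R's induced payoffs 14, 11, 11, 13; outcome (A, c3), payoffs (14, 13).
If Player II leads: R's best replies are c1→A, c2→D, c3→B; Player II's induced payoffs 7, 14, 1; outcome (D, c2), payoffs (13, 14).
Player II gets 14 moving first and 13 moving second, so Player II prefers to move first.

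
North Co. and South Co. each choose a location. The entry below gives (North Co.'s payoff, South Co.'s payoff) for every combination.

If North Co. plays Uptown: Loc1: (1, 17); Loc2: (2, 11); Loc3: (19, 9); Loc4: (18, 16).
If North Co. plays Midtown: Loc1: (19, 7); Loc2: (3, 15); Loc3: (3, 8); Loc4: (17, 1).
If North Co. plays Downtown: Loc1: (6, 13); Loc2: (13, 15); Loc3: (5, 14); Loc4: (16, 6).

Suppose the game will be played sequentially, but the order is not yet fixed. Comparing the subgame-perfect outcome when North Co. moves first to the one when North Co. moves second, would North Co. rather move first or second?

second

If North Co. leads: South Co.'s best replies are Uptown→Loc1, Midtown→Loc2, Downtown→Loc2; North Co.'s induced payoffs 1, 3, 13; outcome (Downtown, Loc2), payoffs (13, 15).
If South Co. leads: North Co.'s best replies are Loc1→Midtown, Loc2→Downtown, Loc3→Uptown, Loc4→Uptown; South Co.'s induced payoffs 7, 15, 9, 16; outcome (Uptown, Loc4), payoffs (18, 16).
North Co. gets 13 moving first and 18 moving second, so North Co. prefers to move second.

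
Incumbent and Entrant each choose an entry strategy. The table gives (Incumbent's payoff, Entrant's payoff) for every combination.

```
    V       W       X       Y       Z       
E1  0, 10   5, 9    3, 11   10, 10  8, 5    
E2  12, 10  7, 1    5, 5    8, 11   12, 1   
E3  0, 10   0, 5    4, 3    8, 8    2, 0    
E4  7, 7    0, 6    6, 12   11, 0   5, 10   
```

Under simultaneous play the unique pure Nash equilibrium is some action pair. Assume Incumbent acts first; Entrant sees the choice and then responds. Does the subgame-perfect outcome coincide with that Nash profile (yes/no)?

Work backward from Entrant's decision.
- E1: Entrant compares 10, 9, 11, 10, 5 and picks X; Incumbent would get 3.
- E2: Entrant compares 10, 1, 5, 11, 1 and picks Y; Incumbent would get 8.
- E3: Entrant compares 10, 5, 3, 8, 0 and picks V; Incumbent would get 0.
- E4: Entrant compares 7, 6, 12, 0, 10 and picks X; Incumbent would get 6.
Incumbent's induced payoffs are 3, 8, 0, 6, so Incumbent commits to E2. Subgame-perfect outcome: (E2, Y) with payoffs (8, 11).
Under simultaneous play:
Incumbent's best replies: V→E2; W→E2; X→E4; Y→E4; Z→E2.
Entrant's best replies: E1→X; E2→Y; E3→V; E4→X.
The unique mutual best reply is (E4, X), giving (6, 12).
Sequential outcome (E2, Y) differs from the Nash profile (E4, X).

no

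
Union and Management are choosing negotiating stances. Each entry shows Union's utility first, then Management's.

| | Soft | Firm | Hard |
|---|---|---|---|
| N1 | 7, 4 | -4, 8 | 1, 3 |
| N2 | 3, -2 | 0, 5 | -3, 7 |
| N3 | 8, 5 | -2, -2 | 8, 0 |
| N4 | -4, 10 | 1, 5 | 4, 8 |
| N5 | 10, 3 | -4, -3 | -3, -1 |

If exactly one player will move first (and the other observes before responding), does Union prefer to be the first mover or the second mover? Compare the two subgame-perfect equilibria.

If Union leads: Management's best replies are N1→Firm, N2→Hard, N3→Soft, N4→Soft, N5→Soft; Union's induced payoffs -4, -3, 8, -4, 10; outcome (N5, Soft), payoffs (10, 3).
If Management leads: Union's best replies are Soft→N5, Firm→N4, Hard→N3; Management's induced payoffs 3, 5, 0; outcome (N4, Firm), payoffs (1, 5).
Union gets 10 moving first and 1 moving second, so Union prefers to move first.

first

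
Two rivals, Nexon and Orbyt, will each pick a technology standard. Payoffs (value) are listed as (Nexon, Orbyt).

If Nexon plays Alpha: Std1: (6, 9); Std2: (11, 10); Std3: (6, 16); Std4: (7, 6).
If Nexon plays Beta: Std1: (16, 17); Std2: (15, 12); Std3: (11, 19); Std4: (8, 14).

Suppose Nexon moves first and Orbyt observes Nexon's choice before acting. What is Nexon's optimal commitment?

Orbyt best-responds to each possible Nexon move:
- Alpha → Orbyt plays Std3 (best of 9, 10, 16, 6); Nexon gets 6.
- Beta → Orbyt plays Std3 (best of 17, 12, 19, 14); Nexon gets 11.
Nexon's induced payoffs are 6, 11, so Nexon commits to Beta. Subgame-perfect outcome: (Beta, Std3) with payoffs (11, 19).

Beta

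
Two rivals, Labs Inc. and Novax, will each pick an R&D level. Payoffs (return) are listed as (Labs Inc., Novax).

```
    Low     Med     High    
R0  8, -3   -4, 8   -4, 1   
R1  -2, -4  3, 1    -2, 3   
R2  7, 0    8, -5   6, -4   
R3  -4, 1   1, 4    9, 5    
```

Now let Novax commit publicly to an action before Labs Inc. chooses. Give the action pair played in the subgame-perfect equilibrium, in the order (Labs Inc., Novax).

Labs Inc. best-responds to each possible Novax move:
- Low: Labs Inc. compares 8, -2, 7, -4 and picks R0; Novax would get -3.
- Med: Labs Inc. compares -4, 3, 8, 1 and picks R2; Novax would get -5.
- High: Labs Inc. compares -4, -2, 6, 9 and picks R3; Novax would get 5.
Among -3, -5, 5, the best is 5 at High. Subgame-perfect outcome: (R3, High) with payoffs (9, 5).

(R3, High)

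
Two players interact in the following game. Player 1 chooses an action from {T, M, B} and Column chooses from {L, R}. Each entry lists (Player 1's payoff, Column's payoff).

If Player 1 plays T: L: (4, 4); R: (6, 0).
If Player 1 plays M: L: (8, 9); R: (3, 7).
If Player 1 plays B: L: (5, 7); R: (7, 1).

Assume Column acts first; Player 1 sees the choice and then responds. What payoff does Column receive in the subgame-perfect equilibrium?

Solve by backward induction (Column leads).
- L: BR = M, leader payoff 9.
- R: BR = B, leader payoff 1.
Column's induced payoffs are 9, 1, so Column commits to L. Subgame-perfect outcome: (M, L) with payoffs (8, 9).

9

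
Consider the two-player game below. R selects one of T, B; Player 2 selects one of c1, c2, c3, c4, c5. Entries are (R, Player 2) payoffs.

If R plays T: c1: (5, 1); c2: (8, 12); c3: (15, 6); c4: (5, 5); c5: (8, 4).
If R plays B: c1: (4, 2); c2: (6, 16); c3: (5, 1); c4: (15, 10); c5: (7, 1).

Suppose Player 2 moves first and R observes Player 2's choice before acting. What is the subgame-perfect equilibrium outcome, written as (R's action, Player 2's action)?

R best-responds to each possible Player 2 move:
- c1: R compares 5, 4 and picks T; Player 2 would get 1.
- c2: R compares 8, 6 and picks T; Player 2 would get 12.
- c3: R compares 15, 5 and picks T; Player 2 would get 6.
- c4: R compares 5, 15 and picks B; Player 2 would get 10.
- c5: R compares 8, 7 and picks T; Player 2 would get 4.
Among 1, 12, 6, 10, 4, the best is 12 at c2. Subgame-perfect outcome: (T, c2) with payoffs (8, 12).

(T, c2)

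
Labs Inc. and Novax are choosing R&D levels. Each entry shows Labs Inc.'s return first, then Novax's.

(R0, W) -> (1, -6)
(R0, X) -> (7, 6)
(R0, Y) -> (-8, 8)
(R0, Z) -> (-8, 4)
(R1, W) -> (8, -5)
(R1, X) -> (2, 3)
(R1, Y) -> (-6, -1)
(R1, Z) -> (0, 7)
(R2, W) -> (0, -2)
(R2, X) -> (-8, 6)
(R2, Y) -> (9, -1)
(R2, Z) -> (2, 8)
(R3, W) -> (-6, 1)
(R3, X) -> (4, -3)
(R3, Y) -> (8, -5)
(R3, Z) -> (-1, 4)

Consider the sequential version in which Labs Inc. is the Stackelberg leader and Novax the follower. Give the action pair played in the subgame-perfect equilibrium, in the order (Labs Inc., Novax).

(R2, Z)

Backward induction with Labs Inc. moving first.
- R0: Novax compares -6, 6, 8, 4 and picks Y; Labs Inc. would get -8.
- R1: Novax compares -5, 3, -1, 7 and picks Z; Labs Inc. would get 0.
- R2: Novax compares -2, 6, -1, 8 and picks Z; Labs Inc. would get 2.
- R3: Novax compares 1, -3, -5, 4 and picks Z; Labs Inc. would get -1.
Maximizing over -8, 0, 2, -1, Labs Inc. chooses R2. Subgame-perfect outcome: (R2, Z) with payoffs (2, 8).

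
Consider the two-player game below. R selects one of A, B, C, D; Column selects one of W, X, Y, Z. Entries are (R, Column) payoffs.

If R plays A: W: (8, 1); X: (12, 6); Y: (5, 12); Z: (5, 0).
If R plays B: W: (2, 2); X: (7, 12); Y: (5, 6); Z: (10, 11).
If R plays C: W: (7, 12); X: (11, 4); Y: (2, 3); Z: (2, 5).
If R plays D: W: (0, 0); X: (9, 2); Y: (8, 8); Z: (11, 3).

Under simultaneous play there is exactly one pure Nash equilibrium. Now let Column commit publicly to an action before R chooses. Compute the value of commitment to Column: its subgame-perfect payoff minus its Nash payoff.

R best-responds to each possible Column move:
- W → R plays A (best of 8, 2, 7, 0); Column gets 1.
- X → R plays A (best of 12, 7, 11, 9); Column gets 6.
- Y → R plays D (best of 5, 5, 2, 8); Column gets 8.
- Z → R plays D (best of 5, 10, 2, 11); Column gets 3.
Among 1, 6, 8, 3, the best is 8 at Y. Subgame-perfect outcome: (D, Y) with payoffs (8, 8).
For the simultaneous game, intersect best replies.
R's best replies: W→A; X→A; Y→D; Z→D.
Column's best replies: A→Y; B→X; C→W; D→Y.
Only (D, Y) has each player best-responding; Nash payoffs (8, 8).
Column's commitment gain: 8 − 8 = 0.

0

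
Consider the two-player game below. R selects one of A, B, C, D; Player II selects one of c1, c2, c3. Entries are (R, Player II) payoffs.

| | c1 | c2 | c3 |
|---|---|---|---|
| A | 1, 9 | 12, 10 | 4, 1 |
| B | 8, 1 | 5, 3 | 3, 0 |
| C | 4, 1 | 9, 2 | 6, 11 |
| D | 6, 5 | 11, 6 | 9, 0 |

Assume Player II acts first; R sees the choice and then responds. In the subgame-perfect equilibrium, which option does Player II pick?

c2

Backward induction with Player II moving first.
- c1: R compares 1, 8, 4, 6 and picks B; Player II would get 1.
- c2: R compares 12, 5, 9, 11 and picks A; Player II would get 10.
- c3: R compares 4, 3, 6, 9 and picks D; Player II would get 0.
Among 1, 10, 0, the best is 10 at c2. Subgame-perfect outcome: (A, c2) with payoffs (12, 10).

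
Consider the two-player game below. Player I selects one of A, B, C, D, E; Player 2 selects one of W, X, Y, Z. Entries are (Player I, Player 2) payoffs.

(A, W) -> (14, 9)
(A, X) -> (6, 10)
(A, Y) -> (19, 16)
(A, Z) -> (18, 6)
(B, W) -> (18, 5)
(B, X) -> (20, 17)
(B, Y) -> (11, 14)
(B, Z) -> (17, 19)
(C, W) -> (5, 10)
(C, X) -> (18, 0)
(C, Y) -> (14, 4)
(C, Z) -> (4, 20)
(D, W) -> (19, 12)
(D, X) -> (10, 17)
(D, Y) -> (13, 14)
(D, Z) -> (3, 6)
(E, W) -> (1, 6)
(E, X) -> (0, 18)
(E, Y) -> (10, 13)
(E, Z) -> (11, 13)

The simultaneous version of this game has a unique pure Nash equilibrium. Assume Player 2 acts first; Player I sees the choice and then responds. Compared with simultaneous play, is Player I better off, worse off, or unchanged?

better off

Backward induction with Player 2 moving first.
- W → Player I plays D (best of 14, 18, 5, 19, 1); Player 2 gets 12.
- X → Player I plays B (best of 6, 20, 18, 10, 0); Player 2 gets 17.
- Y → Player I plays A (best of 19, 11, 14, 13, 10); Player 2 gets 16.
- Z → Player I plays A (best of 18, 17, 4, 3, 11); Player 2 gets 6.
Maximizing over 12, 17, 16, 6, Player 2 chooses X. Subgame-perfect outcome: (B, X) with payoffs (20, 17).
Under simultaneous play:
Player I's best replies: W→D; X→B; Y→A; Z→A.
Player 2's best replies: A→Y; B→Z; C→Z; D→X; E→X.
The unique mutual best reply is (A, Y), giving (19, 16).
Player I earns 20 sequentially versus 19 at the Nash outcome: better off.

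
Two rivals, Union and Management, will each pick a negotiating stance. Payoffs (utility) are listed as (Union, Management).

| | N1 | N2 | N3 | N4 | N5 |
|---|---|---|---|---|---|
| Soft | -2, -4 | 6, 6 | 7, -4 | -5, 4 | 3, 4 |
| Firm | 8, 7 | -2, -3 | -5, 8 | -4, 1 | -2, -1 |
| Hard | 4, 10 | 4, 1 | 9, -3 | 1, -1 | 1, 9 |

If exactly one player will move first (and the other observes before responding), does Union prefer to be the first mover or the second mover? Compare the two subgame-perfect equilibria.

second

If Union leads: Management's best replies are Soft→N2, Firm→N3, Hard→N1; Union's induced payoffs 6, -5, 4; outcome (Soft, N2), payoffs (6, 6).
If Management leads: Union's best replies are N1→Firm, N2→Soft, N3→Hard, N4→Hard, N5→Soft; Management's induced payoffs 7, 6, -3, -1, 4; outcome (Firm, N1), payoffs (8, 7).
Union gets 6 moving first and 8 moving second, so Union prefers to move second.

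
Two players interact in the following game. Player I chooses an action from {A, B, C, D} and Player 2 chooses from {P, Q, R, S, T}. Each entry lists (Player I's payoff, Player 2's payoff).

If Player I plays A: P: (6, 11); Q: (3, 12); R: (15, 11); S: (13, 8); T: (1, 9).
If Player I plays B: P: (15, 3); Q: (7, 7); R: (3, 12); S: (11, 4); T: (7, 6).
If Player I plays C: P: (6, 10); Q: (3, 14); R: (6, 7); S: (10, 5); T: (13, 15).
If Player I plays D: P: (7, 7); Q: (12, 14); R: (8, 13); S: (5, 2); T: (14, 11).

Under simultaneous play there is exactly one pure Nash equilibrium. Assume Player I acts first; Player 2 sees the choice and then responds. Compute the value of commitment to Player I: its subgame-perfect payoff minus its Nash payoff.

Work backward from Player 2's decision.
- A: BR = Q, leader payoff 3.
- B: BR = R, leader payoff 3.
- C: BR = T, leader payoff 13.
- D: BR = Q, leader payoff 12.
Maximizing over 3, 3, 13, 12, Player I chooses C. Subgame-perfect outcome: (C, T) with payoffs (13, 15).
Now find the simultaneous Nash equilibrium.
Player I's best replies: P→B; Q→D; R→A; S→A; T→D.
Player 2's best replies: A→Q; B→R; C→T; D→Q.
The unique mutual best reply is (D, Q), giving (12, 14).
Player I's commitment gain: 13 − 12 = 1.

1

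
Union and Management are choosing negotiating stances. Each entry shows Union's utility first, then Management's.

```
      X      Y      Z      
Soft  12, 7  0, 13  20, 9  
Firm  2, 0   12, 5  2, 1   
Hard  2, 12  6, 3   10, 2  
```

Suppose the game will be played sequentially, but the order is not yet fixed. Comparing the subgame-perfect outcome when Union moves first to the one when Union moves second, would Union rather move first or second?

If Union leads: Management's best replies are Soft→Y, Firm→Y, Hard→X; Union's induced payoffs 0, 12, 2; outcome (Firm, Y), payoffs (12, 5).
If Management leads: Union's best replies are X→Soft, Y→Firm, Z→Soft; Management's induced payoffs 7, 5, 9; outcome (Soft, Z), payoffs (20, 9).
Union gets 12 moving first and 20 moving second, so Union prefers to move second.

second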